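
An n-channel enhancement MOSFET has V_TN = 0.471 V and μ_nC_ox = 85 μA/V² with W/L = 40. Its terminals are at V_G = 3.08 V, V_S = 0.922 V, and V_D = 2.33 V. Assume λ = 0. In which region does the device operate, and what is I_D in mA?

Triode; I_D = 4.71 mA

V_GS = V_G − V_S = 3.08 − 0.922 = 2.16 V; V_DS = V_D − V_S = 2.33 − 0.922 = 1.41 V.
k_n = μ_nC_ox · (W/L) = 3.4 mA/V².
V_ov = V_GS − V_TN = 2.16 − 0.471 = 1.69 V.
Since V_DS = 1.41 V < V_ov = 1.69 V, the device is in the triode region.
I_D = k_n [V_ov · V_DS − ½ V_DS²] = 3.4 × [1.69 × 1.41 − 0.5 × 1.41²] = 4.71 mA.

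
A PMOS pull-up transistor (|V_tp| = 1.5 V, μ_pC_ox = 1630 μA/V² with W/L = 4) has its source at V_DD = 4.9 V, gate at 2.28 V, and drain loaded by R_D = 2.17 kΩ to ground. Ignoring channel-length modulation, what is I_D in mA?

I_D = 2.10 mA

V_SG = V_DD − V_G = 4.9 − 2.28 = 2.62 V, so V_ov = 2.62 − 1.5 = 1.12 V.
k_p = μ_pC_ox · (W/L) = 6.52 mA/V².
Assume saturation: I_D = ½ k_p V_ov² = 0.5 × 6.52 × 1.12² = 4.09 mA, giving V_SD = V_DD − I_D R_D = 4.9 − 4.09 × 2.17 = -3.97 V.
But -3.97 V < V_ov = 1.12 V, so the device is actually in triode.
In triode I_D = k_p[V_ov V_SD − ½ V_SD²] and I_D = (V_DD − V_SD)/R_D. Equating: 7.07 V_SD² − 16.85 V_SD + 4.9 = 0, giving V_SD = 0.339 V (the root below V_ov).
I_D = (4.9 − 0.339) / 2.17 = 2.1 mA.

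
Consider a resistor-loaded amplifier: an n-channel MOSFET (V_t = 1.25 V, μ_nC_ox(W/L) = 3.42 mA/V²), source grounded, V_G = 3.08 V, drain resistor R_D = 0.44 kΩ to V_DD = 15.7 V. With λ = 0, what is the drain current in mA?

V_GS = V_G = 3.08 V, so V_ov = 3.08 − 1.25 = 1.83 V.
Assume saturation: I_D = ½ k_n V_ov² = 0.5 × 3.42 × 1.83² = 5.73 mA, giving V_DS = V_DD − I_D R_D = 15.7 − 5.73 × 0.44 = 13.2 V.
V_DS = 13.2 V ≥ V_ov = 1.83 V, confirming saturation.

I_D = 5.73 mA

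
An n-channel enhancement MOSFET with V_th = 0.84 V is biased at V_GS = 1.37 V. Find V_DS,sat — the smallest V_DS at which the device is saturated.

V_DS,sat = 0.530 V

The boundary between triode and saturation is V_DS = V_GS − V_th = V_ov.
V_ov = 1.37 − 0.84 = 0.53 V.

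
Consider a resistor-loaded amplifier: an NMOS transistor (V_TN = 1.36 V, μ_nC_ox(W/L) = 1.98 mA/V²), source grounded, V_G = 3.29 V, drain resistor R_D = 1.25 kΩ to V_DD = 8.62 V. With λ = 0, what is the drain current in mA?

I_D = 3.69 mA

V_GS = V_G = 3.29 V, so V_ov = 3.29 − 1.36 = 1.93 V.
Assume saturation: I_D = ½ k_n V_ov² = 0.5 × 1.98 × 1.93² = 3.69 mA, giving V_DS = V_DD − I_D R_D = 8.62 − 3.69 × 1.25 = 4.01 V.
V_DS = 4.01 V ≥ V_ov = 1.93 V, confirming saturation.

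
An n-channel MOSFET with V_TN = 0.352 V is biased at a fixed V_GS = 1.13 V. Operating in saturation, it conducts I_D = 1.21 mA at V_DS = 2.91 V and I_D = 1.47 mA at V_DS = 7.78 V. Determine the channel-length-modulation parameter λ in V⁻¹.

With V_GS fixed, I_D ∝ (1 + λ V_DS) in saturation, so I_D2/I_D1 = (1 + λ V_DS2)/(1 + λ V_DS1).
1.47/1.21 = 1.215 = (1 + 7.78 λ)/(1 + 2.91 λ).
Solving: λ (I_D1 V_DS2 − I_D2 V_DS1) = I_D2 − I_D1, so λ = (1.47 − 1.21) / (1.21 × 7.78 − 1.47 × 2.91) = 0.26 / 5.14 = 0.0506 V⁻¹.

λ = 0.0506 V⁻¹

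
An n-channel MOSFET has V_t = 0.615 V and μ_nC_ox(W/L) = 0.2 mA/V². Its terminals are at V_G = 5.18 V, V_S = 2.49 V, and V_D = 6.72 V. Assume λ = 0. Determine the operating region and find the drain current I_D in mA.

Saturation; I_D = 0.431 mA

V_GS = V_G − V_S = 5.18 − 2.49 = 2.69 V; V_DS = V_D − V_S = 6.72 − 2.49 = 4.23 V.
V_ov = V_GS − V_t = 2.69 − 0.615 = 2.07 V.
Since V_DS = 4.23 V ≥ V_ov = 2.07 V, the device is in saturation.
I_D = ½ k_n V_ov² = 0.5 × 0.2 × 2.07² = 0.431 mA.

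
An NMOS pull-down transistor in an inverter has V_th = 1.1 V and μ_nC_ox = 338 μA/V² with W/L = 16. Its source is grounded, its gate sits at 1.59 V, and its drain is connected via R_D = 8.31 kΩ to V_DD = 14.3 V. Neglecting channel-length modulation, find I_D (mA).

V_GS = V_G = 1.59 V, so V_ov = 1.59 − 1.1 = 0.49 V.
k_n = μ_nC_ox · (W/L) = 5.408 mA/V².
Assume saturation: I_D = ½ k_n V_ov² = 0.5 × 5.408 × 0.49² = 0.649 mA, giving V_DS = V_DD − I_D R_D = 14.3 − 0.649 × 8.31 = 8.9 V.
V_DS = 8.9 V ≥ V_ov = 0.49 V, confirming saturation.

I_D = 0.649 mA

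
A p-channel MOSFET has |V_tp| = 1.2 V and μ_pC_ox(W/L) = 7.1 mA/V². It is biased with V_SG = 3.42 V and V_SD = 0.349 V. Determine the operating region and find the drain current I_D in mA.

Triode; I_D = 5.07 mA

V_ov = V_SG − |V_tp| = 3.42 − 1.2 = 2.22 V.
Since V_SD = 0.349 V < V_ov = 2.22 V, the device is in the triode region.
I_D = k_p [V_ov · V_SD − ½ V_SD²] = 7.1 × [2.22 × 0.349 − 0.5 × 0.349²] = 5.07 mA.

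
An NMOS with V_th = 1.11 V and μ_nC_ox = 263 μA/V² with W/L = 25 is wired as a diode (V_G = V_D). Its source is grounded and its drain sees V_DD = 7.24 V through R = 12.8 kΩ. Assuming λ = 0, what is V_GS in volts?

V_GS = 1.48 V

With gate tied to drain, V_GS = V_DS ≥ V_GS − V_th, so the device is in saturation.
k_n = μ_nC_ox · (W/L) = 6.575 mA/V².
KCL at the drain: ½ k_n (V_GS − V_th)² = (V_DD − V_GS)/R.
Let x = V_GS − 1.11. Then 42.1 x² + x − 6.13 = 0, giving x = 0.37 V (positive root), so V_GS = 1.48 V.
I_D = (V_DD − V_GS)/R = (7.24 − 1.48) / 12.8 = 0.45 mA.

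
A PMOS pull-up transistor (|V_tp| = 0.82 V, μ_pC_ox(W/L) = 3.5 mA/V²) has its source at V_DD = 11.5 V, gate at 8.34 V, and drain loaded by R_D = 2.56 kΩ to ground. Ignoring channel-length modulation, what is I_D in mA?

V_SG = V_DD − V_G = 11.5 − 8.34 = 3.16 V, so V_ov = 3.16 − 0.82 = 2.34 V.
Assume saturation: I_D = ½ k_p V_ov² = 0.5 × 3.5 × 2.34² = 9.58 mA, giving V_SD = V_DD − I_D R_D = 11.5 − 9.58 × 2.56 = -13 V.
But -13 V < V_ov = 2.34 V, so the device is actually in triode.
In triode I_D = k_p[V_ov V_SD − ½ V_SD²] and I_D = (V_DD − V_SD)/R_D. Equating: 4.48 V_SD² − 21.97 V_SD + 11.5 = 0, giving V_SD = 0.596 V (the root below V_ov).
I_D = (11.5 − 0.596) / 2.56 = 4.26 mA.

I_D = 4.26 mA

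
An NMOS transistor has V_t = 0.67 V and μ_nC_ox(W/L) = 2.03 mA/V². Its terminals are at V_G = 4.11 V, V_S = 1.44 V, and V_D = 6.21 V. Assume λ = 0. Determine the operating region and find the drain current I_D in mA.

V_GS = V_G − V_S = 4.11 − 1.44 = 2.67 V; V_DS = V_D − V_S = 6.21 − 1.44 = 4.77 V.
V_ov = V_GS − V_t = 2.67 − 0.67 = 2 V.
Since V_DS = 4.77 V ≥ V_ov = 2 V, the device is in saturation.
I_D = ½ k_n V_ov² = 0.5 × 2.03 × 2² = 4.06 mA.

Saturation; I_D = 4.06 mA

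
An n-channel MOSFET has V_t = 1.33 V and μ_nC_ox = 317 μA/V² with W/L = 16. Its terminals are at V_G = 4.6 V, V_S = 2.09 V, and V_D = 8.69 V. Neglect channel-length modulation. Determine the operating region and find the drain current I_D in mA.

Saturation; I_D = 3.53 mA

V_GS = V_G − V_S = 4.6 − 2.09 = 2.51 V; V_DS = V_D − V_S = 8.69 − 2.09 = 6.6 V.
k_n = μ_nC_ox · (W/L) = 5.072 mA/V².
V_ov = V_GS − V_t = 2.51 − 1.33 = 1.18 V.
Since V_DS = 6.6 V ≥ V_ov = 1.18 V, the device is in saturation.
I_D = ½ k_n V_ov² = 0.5 × 5.072 × 1.18² = 3.53 mA.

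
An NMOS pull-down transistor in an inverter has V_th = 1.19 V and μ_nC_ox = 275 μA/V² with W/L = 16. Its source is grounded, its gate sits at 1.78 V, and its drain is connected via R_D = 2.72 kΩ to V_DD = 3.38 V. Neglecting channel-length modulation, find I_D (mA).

V_GS = V_G = 1.78 V, so V_ov = 1.78 − 1.19 = 0.59 V.
k_n = μ_nC_ox · (W/L) = 4.4 mA/V².
Assume saturation: I_D = ½ k_n V_ov² = 0.5 × 4.4 × 0.59² = 0.766 mA, giving V_DS = V_DD − I_D R_D = 3.38 − 0.766 × 2.72 = 1.3 V.
V_DS = 1.3 V ≥ V_ov = 0.59 V, confirming saturation.

I_D = 0.766 mA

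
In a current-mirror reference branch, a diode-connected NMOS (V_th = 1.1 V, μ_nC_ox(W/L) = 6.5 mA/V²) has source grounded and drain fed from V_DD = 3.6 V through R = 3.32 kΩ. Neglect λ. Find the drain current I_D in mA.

With gate tied to drain, V_GS = V_DS ≥ V_GS − V_th, so the device is in saturation.
KCL at the drain: ½ k_n (V_GS − V_th)² = (V_DD − V_GS)/R.
Let x = V_GS − 1.1. Then 10.8 x² + x − 2.5 = 0, giving x = 0.437 V (positive root), so V_GS = 1.54 V.
I_D = (V_DD − V_GS)/R = (3.6 − 1.54) / 3.32 = 0.621 mA.

I_D = 0.621 mA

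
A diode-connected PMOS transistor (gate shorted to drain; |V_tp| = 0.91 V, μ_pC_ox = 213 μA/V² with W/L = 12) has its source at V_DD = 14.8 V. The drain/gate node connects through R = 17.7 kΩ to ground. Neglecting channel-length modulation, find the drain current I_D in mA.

I_D = 0.742 mA

With gate tied to drain, V_SG = V_SD ≥ V_SG − |V_tp|, so the device is in saturation.
k_p = μ_pC_ox · (W/L) = 2.556 mA/V².
KCL at the drain: ½ k_p (V_SG − |V_tp|)² = (V_DD − V_SG)/R.
Let x = V_SG − 0.91. Then 22.6 x² + x − 13.89 = 0, giving x = 0.762 V (positive root), so V_SG = 1.67 V.
I_D = (V_DD − V_SG)/R = (14.8 − 1.67) / 17.7 = 0.742 mA.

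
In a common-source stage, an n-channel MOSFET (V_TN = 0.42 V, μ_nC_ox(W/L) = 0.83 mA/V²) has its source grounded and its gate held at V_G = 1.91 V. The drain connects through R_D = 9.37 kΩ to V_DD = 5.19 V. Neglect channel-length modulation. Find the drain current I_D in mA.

I_D = 0.502 mA

V_GS = V_G = 1.91 V, so V_ov = 1.91 − 0.42 = 1.49 V.
Assume saturation: I_D = ½ k_n V_ov² = 0.5 × 0.83 × 1.49² = 0.921 mA, giving V_DS = V_DD − I_D R_D = 5.19 − 0.921 × 9.37 = -3.44 V.
But -3.44 V < V_ov = 1.49 V, so the device is actually in triode.
In triode I_D = k_n[V_ov V_DS − ½ V_DS²] and I_D = (V_DD − V_DS)/R_D. Equating: 3.89 V_DS² − 12.59 V_DS + 5.19 = 0, giving V_DS = 0.485 V (the root below V_ov).
I_D = (5.19 − 0.485) / 9.37 = 0.502 mA.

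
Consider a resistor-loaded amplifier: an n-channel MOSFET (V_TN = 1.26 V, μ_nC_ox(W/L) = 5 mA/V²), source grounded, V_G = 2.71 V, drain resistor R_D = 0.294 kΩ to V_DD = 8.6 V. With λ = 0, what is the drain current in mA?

V_GS = V_G = 2.71 V, so V_ov = 2.71 − 1.26 = 1.45 V.
Assume saturation: I_D = ½ k_n V_ov² = 0.5 × 5 × 1.45² = 5.26 mA, giving V_DS = V_DD − I_D R_D = 8.6 − 5.26 × 0.294 = 7.05 V.
V_DS = 7.05 V ≥ V_ov = 1.45 V, confirming saturation.

I_D = 5.26 mA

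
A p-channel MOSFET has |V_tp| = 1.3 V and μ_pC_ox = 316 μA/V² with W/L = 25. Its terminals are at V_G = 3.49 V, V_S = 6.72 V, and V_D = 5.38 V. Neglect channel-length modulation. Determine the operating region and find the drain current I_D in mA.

V_SG = V_S − V_G = 6.72 − 3.49 = 3.23 V; V_SD = V_S − V_D = 6.72 − 5.38 = 1.34 V.
k_p = μ_pC_ox · (W/L) = 7.9 mA/V².
V_ov = V_SG − |V_tp| = 3.23 − 1.3 = 1.93 V.
Since V_SD = 1.34 V < V_ov = 1.93 V, the device is in the triode region.
I_D = k_p [V_ov · V_SD − ½ V_SD²] = 7.9 × [1.93 × 1.34 − 0.5 × 1.34²] = 13.3 mA.

Triode; I_D = 13.3 mA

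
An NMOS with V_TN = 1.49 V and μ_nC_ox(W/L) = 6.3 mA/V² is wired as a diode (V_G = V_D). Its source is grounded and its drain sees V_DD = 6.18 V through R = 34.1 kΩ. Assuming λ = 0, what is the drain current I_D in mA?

With gate tied to drain, V_GS = V_DS ≥ V_GS − V_TN, so the device is in saturation.
KCL at the drain: ½ k_n (V_GS − V_TN)² = (V_DD − V_GS)/R.
Let x = V_GS − 1.49. Then 107 x² + x − 4.69 = 0, giving x = 0.204 V (positive root), so V_GS = 1.69 V.
I_D = (V_DD − V_GS)/R = (6.18 − 1.69) / 34.1 = 0.132 mA.

I_D = 0.132 mA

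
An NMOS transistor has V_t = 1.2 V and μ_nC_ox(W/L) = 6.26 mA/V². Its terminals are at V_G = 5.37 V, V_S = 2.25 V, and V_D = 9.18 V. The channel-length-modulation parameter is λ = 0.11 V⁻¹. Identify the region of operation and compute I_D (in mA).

Saturation; I_D = 20.3 mA

V_GS = V_G − V_S = 5.37 − 2.25 = 3.12 V; V_DS = V_D − V_S = 9.18 − 2.25 = 6.93 V.
V_ov = V_GS − V_t = 3.12 − 1.2 = 1.92 V.
Since V_DS = 6.93 V ≥ V_ov = 1.92 V, the device is in saturation.
I_D = ½ k_n V_ov² (1 + λ V_DS) = 0.5 × 6.26 × 1.92² × (1 + 0.11 × 6.93) = 20.3 mA.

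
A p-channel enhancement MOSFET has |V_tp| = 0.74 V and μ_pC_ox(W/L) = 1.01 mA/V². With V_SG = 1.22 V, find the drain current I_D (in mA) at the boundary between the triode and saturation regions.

At the boundary V_SD = V_ov = V_SG − |V_tp| = 1.22 − 0.74 = 0.48 V.
I_D = ½ k_p V_ov² = 0.5 × 1.01 × 0.48² = 0.116 mA.

I_D = 0.116 mA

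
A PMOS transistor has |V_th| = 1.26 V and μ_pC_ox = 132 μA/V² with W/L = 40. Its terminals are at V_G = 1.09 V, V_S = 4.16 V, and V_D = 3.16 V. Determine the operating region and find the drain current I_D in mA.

Triode; I_D = 6.92 mA

V_SG = V_S − V_G = 4.16 − 1.09 = 3.07 V; V_SD = V_S − V_D = 4.16 − 3.16 = 1 V.
k_p = μ_pC_ox · (W/L) = 5.28 mA/V².
V_ov = V_SG − |V_th| = 3.07 − 1.26 = 1.81 V.
Since V_SD = 1 V < V_ov = 1.81 V, the device is in the triode region.
I_D = k_p [V_ov · V_SD − ½ V_SD²] = 5.28 × [1.81 × 1 − 0.5 × 1²] = 6.92 mA.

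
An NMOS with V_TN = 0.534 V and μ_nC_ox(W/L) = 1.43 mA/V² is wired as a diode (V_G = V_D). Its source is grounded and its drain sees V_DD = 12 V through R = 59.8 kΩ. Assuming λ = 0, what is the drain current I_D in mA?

With gate tied to drain, V_GS = V_DS ≥ V_GS − V_TN, so the device is in saturation.
KCL at the drain: ½ k_n (V_GS − V_TN)² = (V_DD − V_GS)/R.
Let x = V_GS − 0.534. Then 42.8 x² + x − 11.47 = 0, giving x = 0.506 V (positive root), so V_GS = 1.04 V.
I_D = (V_DD − V_GS)/R = (12 − 1.04) / 59.8 = 0.183 mA.

I_D = 0.183 mA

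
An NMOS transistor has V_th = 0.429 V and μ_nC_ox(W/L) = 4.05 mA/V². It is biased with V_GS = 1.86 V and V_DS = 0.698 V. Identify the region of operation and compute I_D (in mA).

Triode; I_D = 3.06 mA

V_ov = V_GS − V_th = 1.86 − 0.429 = 1.43 V.
Since V_DS = 0.698 V < V_ov = 1.43 V, the device is in the triode region.
I_D = k_n [V_ov · V_DS − ½ V_DS²] = 4.05 × [1.43 × 0.698 − 0.5 × 0.698²] = 3.06 mA.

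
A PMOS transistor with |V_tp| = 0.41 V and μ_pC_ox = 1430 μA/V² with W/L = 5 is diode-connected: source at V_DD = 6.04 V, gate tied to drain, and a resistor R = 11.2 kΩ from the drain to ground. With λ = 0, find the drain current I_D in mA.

I_D = 0.470 mA

With gate tied to drain, V_SG = V_SD ≥ V_SG − |V_tp|, so the device is in saturation.
k_p = μ_pC_ox · (W/L) = 7.15 mA/V².
KCL at the drain: ½ k_p (V_SG − |V_tp|)² = (V_DD − V_SG)/R.
Let x = V_SG − 0.41. Then 40 x² + x − 5.63 = 0, giving x = 0.363 V (positive root), so V_SG = 0.773 V.
I_D = (V_DD − V_SG)/R = (6.04 − 0.773) / 11.2 = 0.47 mA.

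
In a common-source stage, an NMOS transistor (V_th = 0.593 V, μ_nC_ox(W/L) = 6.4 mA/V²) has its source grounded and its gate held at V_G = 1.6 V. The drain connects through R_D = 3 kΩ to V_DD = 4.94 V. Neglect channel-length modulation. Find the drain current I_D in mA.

I_D = 1.55 mA

V_GS = V_G = 1.6 V, so V_ov = 1.6 − 0.593 = 1.01 V.
Assume saturation: I_D = ½ k_n V_ov² = 0.5 × 6.4 × 1.01² = 3.24 mA, giving V_DS = V_DD − I_D R_D = 4.94 − 3.24 × 3 = -4.79 V.
But -4.79 V < V_ov = 1.01 V, so the device is actually in triode.
In triode I_D = k_n[V_ov V_DS − ½ V_DS²] and I_D = (V_DD − V_DS)/R_D. Equating: 9.6 V_DS² − 20.33 V_DS + 4.94 = 0, giving V_DS = 0.28 V (the root below V_ov).
I_D = (4.94 − 0.28) / 3 = 1.55 mA.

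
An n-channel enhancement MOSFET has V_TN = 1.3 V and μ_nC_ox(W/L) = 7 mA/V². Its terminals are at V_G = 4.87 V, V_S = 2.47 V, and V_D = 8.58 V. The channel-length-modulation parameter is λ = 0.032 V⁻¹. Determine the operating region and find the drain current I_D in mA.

Saturation; I_D = 5.06 mA

V_GS = V_G − V_S = 4.87 − 2.47 = 2.4 V; V_DS = V_D − V_S = 8.58 − 2.47 = 6.11 V.
V_ov = V_GS − V_TN = 2.4 − 1.3 = 1.1 V.
Since V_DS = 6.11 V ≥ V_ov = 1.1 V, the device is in saturation.
I_D = ½ k_n V_ov² (1 + λ V_DS) = 0.5 × 7 × 1.1² × (1 + 0.032 × 6.11) = 5.06 mA.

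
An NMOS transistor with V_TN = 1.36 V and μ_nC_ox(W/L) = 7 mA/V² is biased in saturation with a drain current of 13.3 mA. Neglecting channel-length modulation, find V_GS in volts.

V_GS = 3.31 V

In saturation I_D = ½ k_n (V_GS − V_TN)², so V_GS − V_TN = √(2 I_D / k_n) = √(2 × 13.3 / 7) = 1.95 V.
V_GS = 1.36 + 1.95 = 3.31 V.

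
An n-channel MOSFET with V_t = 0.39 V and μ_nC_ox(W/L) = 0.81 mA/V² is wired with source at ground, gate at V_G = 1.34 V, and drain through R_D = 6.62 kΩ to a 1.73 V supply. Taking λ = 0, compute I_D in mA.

V_GS = V_G = 1.34 V, so V_ov = 1.34 − 0.39 = 0.95 V.
Assume saturation: I_D = ½ k_n V_ov² = 0.5 × 0.81 × 0.95² = 0.366 mA, giving V_DS = V_DD − I_D R_D = 1.73 − 0.366 × 6.62 = -0.69 V.
But -0.69 V < V_ov = 0.95 V, so the device is actually in triode.
In triode I_D = k_n[V_ov V_DS − ½ V_DS²] and I_D = (V_DD − V_DS)/R_D. Equating: 2.68 V_DS² − 6.094 V_DS + 1.73 = 0, giving V_DS = 0.333 V (the root below V_ov).
I_D = (1.73 − 0.333) / 6.62 = 0.211 mA.

I_D = 0.211 mA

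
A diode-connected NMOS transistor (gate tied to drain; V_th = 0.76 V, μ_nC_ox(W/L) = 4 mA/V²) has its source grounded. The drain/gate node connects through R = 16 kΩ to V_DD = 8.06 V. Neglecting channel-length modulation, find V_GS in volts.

V_GS = 1.22 V

With gate tied to drain, V_GS = V_DS ≥ V_GS − V_th, so the device is in saturation.
KCL at the drain: ½ k_n (V_GS − V_th)² = (V_DD − V_GS)/R.
Let x = V_GS − 0.76. Then 32 x² + x − 7.3 = 0, giving x = 0.462 V (positive root), so V_GS = 1.22 V.
I_D = (V_DD − V_GS)/R = (8.06 − 1.22) / 16 = 0.427 mA.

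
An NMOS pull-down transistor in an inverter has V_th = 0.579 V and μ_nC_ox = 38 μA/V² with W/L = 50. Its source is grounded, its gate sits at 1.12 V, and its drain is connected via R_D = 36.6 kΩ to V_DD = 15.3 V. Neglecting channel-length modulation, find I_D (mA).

V_GS = V_G = 1.12 V, so V_ov = 1.12 − 0.579 = 0.541 V.
k_n = μ_nC_ox · (W/L) = 1.9 mA/V².
Assume saturation: I_D = ½ k_n V_ov² = 0.5 × 1.9 × 0.541² = 0.278 mA, giving V_DS = V_DD − I_D R_D = 15.3 − 0.278 × 36.6 = 5.12 V.
V_DS = 5.12 V ≥ V_ov = 0.541 V, confirming saturation.

I_D = 0.278 mA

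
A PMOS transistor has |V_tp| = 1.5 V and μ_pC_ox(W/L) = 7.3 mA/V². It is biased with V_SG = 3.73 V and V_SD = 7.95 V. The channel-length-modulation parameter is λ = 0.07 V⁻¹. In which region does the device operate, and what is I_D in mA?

Saturation; I_D = 28.3 mA

V_ov = V_SG − |V_tp| = 3.73 − 1.5 = 2.23 V.
Since V_SD = 7.95 V ≥ V_ov = 2.23 V, the device is in saturation.
I_D = ½ k_p V_ov² (1 + λ V_SD) = 0.5 × 7.3 × 2.23² × (1 + 0.07 × 7.95) = 28.3 mA.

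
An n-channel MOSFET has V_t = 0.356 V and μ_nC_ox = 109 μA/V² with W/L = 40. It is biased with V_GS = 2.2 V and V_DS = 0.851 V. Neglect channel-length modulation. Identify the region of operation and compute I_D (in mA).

Triode; I_D = 5.26 mA

k_n = μ_nC_ox · (W/L) = 4.36 mA/V².
V_ov = V_GS − V_t = 2.2 − 0.356 = 1.84 V.
Since V_DS = 0.851 V < V_ov = 1.84 V, the device is in the triode region.
I_D = k_n [V_ov · V_DS − ½ V_DS²] = 4.36 × [1.84 × 0.851 − 0.5 × 0.851²] = 5.26 mA.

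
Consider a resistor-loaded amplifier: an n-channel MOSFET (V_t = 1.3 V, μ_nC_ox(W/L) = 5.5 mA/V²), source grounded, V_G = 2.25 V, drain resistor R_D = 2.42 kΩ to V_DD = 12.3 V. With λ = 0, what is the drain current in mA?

V_GS = V_G = 2.25 V, so V_ov = 2.25 − 1.3 = 0.95 V.
Assume saturation: I_D = ½ k_n V_ov² = 0.5 × 5.5 × 0.95² = 2.48 mA, giving V_DS = V_DD − I_D R_D = 12.3 − 2.48 × 2.42 = 6.29 V.
V_DS = 6.29 V ≥ V_ov = 0.95 V, confirming saturation.

I_D = 2.48 mA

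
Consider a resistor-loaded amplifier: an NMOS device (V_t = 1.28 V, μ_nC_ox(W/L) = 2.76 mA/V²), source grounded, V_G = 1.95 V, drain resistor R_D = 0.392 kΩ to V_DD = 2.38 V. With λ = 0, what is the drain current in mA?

I_D = 0.619 mA

V_GS = V_G = 1.95 V, so V_ov = 1.95 − 1.28 = 0.67 V.
Assume saturation: I_D = ½ k_n V_ov² = 0.5 × 2.76 × 0.67² = 0.619 mA, giving V_DS = V_DD − I_D R_D = 2.38 − 0.619 × 0.392 = 2.14 V.
V_DS = 2.14 V ≥ V_ov = 0.67 V, confirming saturation.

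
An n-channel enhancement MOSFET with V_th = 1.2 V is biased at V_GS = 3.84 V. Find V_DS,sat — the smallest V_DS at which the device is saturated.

The boundary between triode and saturation is V_DS = V_GS − V_th = V_ov.
V_ov = 3.84 − 1.2 = 2.64 V.

V_DS,sat = 2.64 V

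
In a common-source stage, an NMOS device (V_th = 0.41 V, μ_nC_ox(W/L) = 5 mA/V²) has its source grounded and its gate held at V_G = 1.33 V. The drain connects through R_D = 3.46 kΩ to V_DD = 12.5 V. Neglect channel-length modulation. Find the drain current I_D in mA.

I_D = 2.12 mA

V_GS = V_G = 1.33 V, so V_ov = 1.33 − 0.41 = 0.92 V.
Assume saturation: I_D = ½ k_n V_ov² = 0.5 × 5 × 0.92² = 2.12 mA, giving V_DS = V_DD − I_D R_D = 12.5 − 2.12 × 3.46 = 5.18 V.
V_DS = 5.18 V ≥ V_ov = 0.92 V, confirming saturation.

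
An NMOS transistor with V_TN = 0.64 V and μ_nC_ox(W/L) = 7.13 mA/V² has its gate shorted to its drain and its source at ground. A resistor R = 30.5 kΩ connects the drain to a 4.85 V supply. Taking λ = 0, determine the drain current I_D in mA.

I_D = 0.132 mA

With gate tied to drain, V_GS = V_DS ≥ V_GS − V_TN, so the device is in saturation.
KCL at the drain: ½ k_n (V_GS − V_TN)² = (V_DD − V_GS)/R.
Let x = V_GS − 0.64. Then 109 x² + x − 4.21 = 0, giving x = 0.192 V (positive root), so V_GS = 0.832 V.
I_D = (V_DD − V_GS)/R = (4.85 − 0.832) / 30.5 = 0.132 mA.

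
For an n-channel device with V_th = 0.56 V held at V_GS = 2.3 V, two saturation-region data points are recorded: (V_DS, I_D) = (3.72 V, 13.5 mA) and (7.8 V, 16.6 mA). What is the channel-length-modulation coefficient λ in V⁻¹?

λ = 0.0712 V⁻¹

With V_GS fixed, I_D ∝ (1 + λ V_DS) in saturation, so I_D2/I_D1 = (1 + λ V_DS2)/(1 + λ V_DS1).
16.6/13.5 = 1.23 = (1 + 7.8 λ)/(1 + 3.72 λ).
Solving: λ (I_D1 V_DS2 − I_D2 V_DS1) = I_D2 − I_D1, so λ = (16.6 − 13.5) / (13.5 × 7.8 − 16.6 × 3.72) = 3.1 / 43.5 = 0.0712 V⁻¹.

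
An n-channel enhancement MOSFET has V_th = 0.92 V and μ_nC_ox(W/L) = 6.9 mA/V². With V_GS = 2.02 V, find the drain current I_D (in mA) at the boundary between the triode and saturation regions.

At the boundary V_DS = V_ov = V_GS − V_th = 2.02 − 0.92 = 1.1 V.
I_D = ½ k_n V_ov² = 0.5 × 6.9 × 1.1² = 4.17 mA.

I_D = 4.17 mA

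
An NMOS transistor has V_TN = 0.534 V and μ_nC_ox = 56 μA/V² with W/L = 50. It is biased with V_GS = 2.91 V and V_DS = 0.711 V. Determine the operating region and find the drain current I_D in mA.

Triode; I_D = 4.02 mA

k_n = μ_nC_ox · (W/L) = 2.8 mA/V².
V_ov = V_GS − V_TN = 2.91 − 0.534 = 2.38 V.
Since V_DS = 0.711 V < V_ov = 2.38 V, the device is in the triode region.
I_D = k_n [V_ov · V_DS − ½ V_DS²] = 2.8 × [2.38 × 0.711 − 0.5 × 0.711²] = 4.02 mA.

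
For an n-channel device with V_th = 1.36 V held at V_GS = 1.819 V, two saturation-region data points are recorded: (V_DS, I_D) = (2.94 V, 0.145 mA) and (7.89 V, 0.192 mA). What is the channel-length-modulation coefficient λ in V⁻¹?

With V_GS fixed, I_D ∝ (1 + λ V_DS) in saturation, so I_D2/I_D1 = (1 + λ V_DS2)/(1 + λ V_DS1).
0.192/0.145 = 1.324 = (1 + 7.89 λ)/(1 + 2.94 λ).
Solving: λ (I_D1 V_DS2 − I_D2 V_DS1) = I_D2 − I_D1, so λ = (0.192 − 0.145) / (0.145 × 7.89 − 0.192 × 2.94) = 0.047 / 0.58 = 0.0811 V⁻¹.

λ = 0.0811 V⁻¹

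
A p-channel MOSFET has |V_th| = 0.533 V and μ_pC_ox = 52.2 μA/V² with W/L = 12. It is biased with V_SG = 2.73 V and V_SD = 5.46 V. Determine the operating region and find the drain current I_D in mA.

Saturation; I_D = 1.51 mA

k_p = μ_pC_ox · (W/L) = 0.6264 mA/V².
V_ov = V_SG − |V_th| = 2.73 − 0.533 = 2.2 V.
Since V_SD = 5.46 V ≥ V_ov = 2.2 V, the device is in saturation.
I_D = ½ k_p V_ov² = 0.5 × 0.6264 × 2.2² = 1.51 mA.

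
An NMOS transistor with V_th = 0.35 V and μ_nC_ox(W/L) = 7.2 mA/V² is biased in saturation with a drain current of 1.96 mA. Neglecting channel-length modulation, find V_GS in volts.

In saturation I_D = ½ k_n (V_GS − V_th)², so V_GS − V_th = √(2 I_D / k_n) = √(2 × 1.96 / 7.2) = 0.738 V.
V_GS = 0.35 + 0.738 = 1.09 V.

V_GS = 1.09 V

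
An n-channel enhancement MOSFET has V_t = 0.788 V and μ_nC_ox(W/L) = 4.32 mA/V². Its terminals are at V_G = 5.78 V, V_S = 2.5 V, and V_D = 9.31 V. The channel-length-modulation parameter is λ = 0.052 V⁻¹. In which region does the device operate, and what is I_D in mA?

Saturation; I_D = 18.2 mA

V_GS = V_G − V_S = 5.78 − 2.5 = 3.28 V; V_DS = V_D − V_S = 9.31 − 2.5 = 6.81 V.
V_ov = V_GS − V_t = 3.28 − 0.788 = 2.49 V.
Since V_DS = 6.81 V ≥ V_ov = 2.49 V, the device is in saturation.
I_D = ½ k_n V_ov² (1 + λ V_DS) = 0.5 × 4.32 × 2.49² × (1 + 0.052 × 6.81) = 18.2 mA.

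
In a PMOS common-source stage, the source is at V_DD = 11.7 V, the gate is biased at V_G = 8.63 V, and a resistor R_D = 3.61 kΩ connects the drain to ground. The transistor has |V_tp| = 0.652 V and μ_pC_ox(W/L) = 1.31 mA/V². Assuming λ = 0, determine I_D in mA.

I_D = 2.90 mA

V_SG = V_DD − V_G = 11.7 − 8.63 = 3.07 V, so V_ov = 3.07 − 0.652 = 2.42 V.
Assume saturation: I_D = ½ k_p V_ov² = 0.5 × 1.31 × 2.42² = 3.83 mA, giving V_SD = V_DD − I_D R_D = 11.7 − 3.83 × 3.61 = -2.12 V.
But -2.12 V < V_ov = 2.42 V, so the device is actually in triode.
In triode I_D = k_p[V_ov V_SD − ½ V_SD²] and I_D = (V_DD − V_SD)/R_D. Equating: 2.36 V_SD² − 12.43 V_SD + 11.7 = 0, giving V_SD = 1.23 V (the root below V_ov).
I_D = (11.7 − 1.23) / 3.61 = 2.9 mA.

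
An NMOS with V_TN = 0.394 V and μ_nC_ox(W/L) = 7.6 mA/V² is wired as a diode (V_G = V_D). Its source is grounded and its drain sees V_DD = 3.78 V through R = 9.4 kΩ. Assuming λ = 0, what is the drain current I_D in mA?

I_D = 0.329 mA

With gate tied to drain, V_GS = V_DS ≥ V_GS − V_TN, so the device is in saturation.
KCL at the drain: ½ k_n (V_GS − V_TN)² = (V_DD − V_GS)/R.
Let x = V_GS − 0.394. Then 35.7 x² + x − 3.386 = 0, giving x = 0.294 V (positive root), so V_GS = 0.688 V.
I_D = (V_DD − V_GS)/R = (3.78 − 0.688) / 9.4 = 0.329 mA.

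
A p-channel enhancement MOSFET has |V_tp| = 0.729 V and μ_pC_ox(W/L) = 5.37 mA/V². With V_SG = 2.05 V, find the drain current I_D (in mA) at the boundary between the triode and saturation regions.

I_D = 4.69 mA

At the boundary V_SD = V_ov = V_SG − |V_tp| = 2.05 − 0.729 = 1.32 V.
I_D = ½ k_p V_ov² = 0.5 × 5.37 × 1.32² = 4.69 mA.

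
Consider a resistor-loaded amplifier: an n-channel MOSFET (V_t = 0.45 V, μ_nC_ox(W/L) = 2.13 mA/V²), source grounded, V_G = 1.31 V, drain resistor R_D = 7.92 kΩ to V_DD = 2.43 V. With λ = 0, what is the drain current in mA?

V_GS = V_G = 1.31 V, so V_ov = 1.31 − 0.45 = 0.86 V.
Assume saturation: I_D = ½ k_n V_ov² = 0.5 × 2.13 × 0.86² = 0.788 mA, giving V_DS = V_DD − I_D R_D = 2.43 − 0.788 × 7.92 = -3.81 V.
But -3.81 V < V_ov = 0.86 V, so the device is actually in triode.
In triode I_D = k_n[V_ov V_DS − ½ V_DS²] and I_D = (V_DD − V_DS)/R_D. Equating: 8.43 V_DS² − 15.51 V_DS + 2.43 = 0, giving V_DS = 0.173 V (the root below V_ov).
I_D = (2.43 − 0.173) / 7.92 = 0.285 mA.

I_D = 0.285 mA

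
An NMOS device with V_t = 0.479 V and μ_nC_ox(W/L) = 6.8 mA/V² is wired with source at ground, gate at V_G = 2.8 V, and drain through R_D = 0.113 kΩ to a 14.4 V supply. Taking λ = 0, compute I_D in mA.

V_GS = V_G = 2.8 V, so V_ov = 2.8 − 0.479 = 2.32 V.
Assume saturation: I_D = ½ k_n V_ov² = 0.5 × 6.8 × 2.32² = 18.3 mA, giving V_DS = V_DD − I_D R_D = 14.4 − 18.3 × 0.113 = 12.3 V.
V_DS = 12.3 V ≥ V_ov = 2.32 V, confirming saturation.

I_D = 18.3 mA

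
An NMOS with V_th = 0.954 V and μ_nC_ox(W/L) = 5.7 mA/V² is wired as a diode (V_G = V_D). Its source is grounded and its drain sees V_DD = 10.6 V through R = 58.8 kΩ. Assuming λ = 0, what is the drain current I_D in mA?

I_D = 0.160 mA

With gate tied to drain, V_GS = V_DS ≥ V_GS − V_th, so the device is in saturation.
KCL at the drain: ½ k_n (V_GS − V_th)² = (V_DD − V_GS)/R.
Let x = V_GS − 0.954. Then 168 x² + x − 9.646 = 0, giving x = 0.237 V (positive root), so V_GS = 1.19 V.
I_D = (V_DD − V_GS)/R = (10.6 − 1.19) / 58.8 = 0.16 mA.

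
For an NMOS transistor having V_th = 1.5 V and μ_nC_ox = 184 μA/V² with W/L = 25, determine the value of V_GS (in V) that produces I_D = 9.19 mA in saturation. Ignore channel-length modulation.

V_GS = 3.50 V

k_n = μ_nC_ox · (W/L) = 4.6 mA/V².
In saturation I_D = ½ k_n (V_GS − V_th)², so V_GS − V_th = √(2 I_D / k_n) = √(2 × 9.19 / 4.6) = 2 V.
V_GS = 1.5 + 2 = 3.5 V.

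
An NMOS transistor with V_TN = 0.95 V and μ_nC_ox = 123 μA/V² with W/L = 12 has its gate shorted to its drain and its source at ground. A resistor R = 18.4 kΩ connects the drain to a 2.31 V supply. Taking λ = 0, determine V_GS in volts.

With gate tied to drain, V_GS = V_DS ≥ V_GS − V_TN, so the device is in saturation.
k_n = μ_nC_ox · (W/L) = 1.476 mA/V².
KCL at the drain: ½ k_n (V_GS − V_TN)² = (V_DD − V_GS)/R.
Let x = V_GS − 0.95. Then 13.6 x² + x − 1.36 = 0, giving x = 0.282 V (positive root), so V_GS = 1.23 V.
I_D = (V_DD − V_GS)/R = (2.31 − 1.23) / 18.4 = 0.0586 mA.

V_GS = 1.23 V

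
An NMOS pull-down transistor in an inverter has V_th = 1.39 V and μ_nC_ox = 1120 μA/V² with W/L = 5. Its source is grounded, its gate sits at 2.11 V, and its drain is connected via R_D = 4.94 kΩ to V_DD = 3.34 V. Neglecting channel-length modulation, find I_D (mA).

V_GS = V_G = 2.11 V, so V_ov = 2.11 − 1.39 = 0.72 V.
k_n = μ_nC_ox · (W/L) = 5.6 mA/V².
Assume saturation: I_D = ½ k_n V_ov² = 0.5 × 5.6 × 0.72² = 1.45 mA, giving V_DS = V_DD − I_D R_D = 3.34 − 1.45 × 4.94 = -3.83 V.
But -3.83 V < V_ov = 0.72 V, so the device is actually in triode.
In triode I_D = k_n[V_ov V_DS − ½ V_DS²] and I_D = (V_DD − V_DS)/R_D. Equating: 13.8 V_DS² − 20.92 V_DS + 3.34 = 0, giving V_DS = 0.181 V (the root below V_ov).
I_D = (3.34 − 0.181) / 4.94 = 0.639 mA.

I_D = 0.639 mA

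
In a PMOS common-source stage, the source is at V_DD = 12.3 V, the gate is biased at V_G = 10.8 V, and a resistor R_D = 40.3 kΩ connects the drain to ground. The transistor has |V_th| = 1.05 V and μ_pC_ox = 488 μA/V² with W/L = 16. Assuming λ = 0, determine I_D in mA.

V_SG = V_DD − V_G = 12.3 − 10.8 = 1.5 V, so V_ov = 1.5 − 1.05 = 0.45 V.
k_p = μ_pC_ox · (W/L) = 7.808 mA/V².
Assume saturation: I_D = ½ k_p V_ov² = 0.5 × 7.808 × 0.45² = 0.791 mA, giving V_SD = V_DD − I_D R_D = 12.3 − 0.791 × 40.3 = -19.6 V.
But -19.6 V < V_ov = 0.45 V, so the device is actually in triode.
In triode I_D = k_p[V_ov V_SD − ½ V_SD²] and I_D = (V_DD − V_SD)/R_D. Equating: 157 V_SD² − 142.6 V_SD + 12.3 = 0, giving V_SD = 0.0965 V (the root below V_ov).
I_D = (12.3 − 0.0965) / 40.3 = 0.303 mA.

I_D = 0.303 mA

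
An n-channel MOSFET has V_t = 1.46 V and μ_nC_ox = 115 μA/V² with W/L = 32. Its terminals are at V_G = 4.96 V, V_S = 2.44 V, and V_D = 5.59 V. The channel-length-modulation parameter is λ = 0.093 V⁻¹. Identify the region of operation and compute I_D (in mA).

Saturation; I_D = 2.67 mA

V_GS = V_G − V_S = 4.96 − 2.44 = 2.52 V; V_DS = V_D − V_S = 5.59 − 2.44 = 3.15 V.
k_n = μ_nC_ox · (W/L) = 3.68 mA/V².
V_ov = V_GS − V_t = 2.52 − 1.46 = 1.06 V.
Since V_DS = 3.15 V ≥ V_ov = 1.06 V, the device is in saturation.
I_D = ½ k_n V_ov² (1 + λ V_DS) = 0.5 × 3.68 × 1.06² × (1 + 0.093 × 3.15) = 2.67 mA.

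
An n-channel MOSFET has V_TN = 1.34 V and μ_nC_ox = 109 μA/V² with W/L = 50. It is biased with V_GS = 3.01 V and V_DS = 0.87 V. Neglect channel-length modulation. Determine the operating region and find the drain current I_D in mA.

Triode; I_D = 5.86 mA

k_n = μ_nC_ox · (W/L) = 5.45 mA/V².
V_ov = V_GS − V_TN = 3.01 − 1.34 = 1.67 V.
Since V_DS = 0.87 V < V_ov = 1.67 V, the device is in the triode region.
I_D = k_n [V_ov · V_DS − ½ V_DS²] = 5.45 × [1.67 × 0.87 − 0.5 × 0.87²] = 5.86 mA.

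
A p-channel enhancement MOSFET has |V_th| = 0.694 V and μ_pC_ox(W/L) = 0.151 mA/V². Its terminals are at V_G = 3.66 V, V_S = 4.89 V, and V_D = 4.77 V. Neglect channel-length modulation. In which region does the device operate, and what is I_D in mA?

Triode; I_D = 0.00863 mA

V_SG = V_S − V_G = 4.89 − 3.66 = 1.23 V; V_SD = V_S − V_D = 4.89 − 4.77 = 0.12 V.
V_ov = V_SG − |V_th| = 1.23 − 0.694 = 0.536 V.
Since V_SD = 0.12 V < V_ov = 0.536 V, the device is in the triode region.
I_D = k_p [V_ov · V_SD − ½ V_SD²] = 0.151 × [0.536 × 0.12 − 0.5 × 0.12²] = 0.00863 mA.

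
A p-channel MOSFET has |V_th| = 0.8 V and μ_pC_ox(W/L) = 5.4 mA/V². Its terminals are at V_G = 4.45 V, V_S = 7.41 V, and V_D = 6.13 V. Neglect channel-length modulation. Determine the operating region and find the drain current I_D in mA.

Triode; I_D = 10.5 mA

V_SG = V_S − V_G = 7.41 − 4.45 = 2.96 V; V_SD = V_S − V_D = 7.41 − 6.13 = 1.28 V.
V_ov = V_SG − |V_th| = 2.96 − 0.8 = 2.16 V.
Since V_SD = 1.28 V < V_ov = 2.16 V, the device is in the triode region.
I_D = k_p [V_ov · V_SD − ½ V_SD²] = 5.4 × [2.16 × 1.28 − 0.5 × 1.28²] = 10.5 mA.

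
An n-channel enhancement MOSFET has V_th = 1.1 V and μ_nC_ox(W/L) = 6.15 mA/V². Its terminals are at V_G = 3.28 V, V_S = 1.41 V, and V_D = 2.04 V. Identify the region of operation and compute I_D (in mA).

V_GS = V_G − V_S = 3.28 − 1.41 = 1.87 V; V_DS = V_D − V_S = 2.04 − 1.41 = 0.63 V.
V_ov = V_GS − V_th = 1.87 − 1.1 = 0.77 V.
Since V_DS = 0.63 V < V_ov = 0.77 V, the device is in the triode region.
I_D = k_n [V_ov · V_DS − ½ V_DS²] = 6.15 × [0.77 × 0.63 − 0.5 × 0.63²] = 1.76 mA.

Triode; I_D = 1.76 mA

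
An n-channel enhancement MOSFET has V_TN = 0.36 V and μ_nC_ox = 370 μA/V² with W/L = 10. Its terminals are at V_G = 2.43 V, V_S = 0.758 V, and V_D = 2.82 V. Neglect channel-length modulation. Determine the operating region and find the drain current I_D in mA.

Saturation; I_D = 3.18 mA

V_GS = V_G − V_S = 2.43 − 0.758 = 1.67 V; V_DS = V_D − V_S = 2.82 − 0.758 = 2.06 V.
k_n = μ_nC_ox · (W/L) = 3.7 mA/V².
V_ov = V_GS − V_TN = 1.67 − 0.36 = 1.31 V.
Since V_DS = 2.06 V ≥ V_ov = 1.31 V, the device is in saturation.
I_D = ½ k_n V_ov² = 0.5 × 3.7 × 1.31² = 3.18 mA.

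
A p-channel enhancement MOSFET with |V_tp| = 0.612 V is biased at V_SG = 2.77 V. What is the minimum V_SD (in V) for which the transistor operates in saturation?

The boundary between triode and saturation is V_SD = V_SG − |V_tp| = V_ov.
V_ov = 2.77 − 0.612 = 2.16 V.

V_SD,sat = 2.16 V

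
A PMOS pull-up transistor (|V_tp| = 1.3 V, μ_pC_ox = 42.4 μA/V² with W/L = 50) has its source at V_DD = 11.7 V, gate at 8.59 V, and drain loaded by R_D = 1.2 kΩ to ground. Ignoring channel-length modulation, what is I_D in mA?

V_SG = V_DD − V_G = 11.7 − 8.59 = 3.11 V, so V_ov = 3.11 − 1.3 = 1.81 V.
k_p = μ_pC_ox · (W/L) = 2.12 mA/V².
Assume saturation: I_D = ½ k_p V_ov² = 0.5 × 2.12 × 1.81² = 3.47 mA, giving V_SD = V_DD − I_D R_D = 11.7 − 3.47 × 1.2 = 7.53 V.
V_SD = 7.53 V ≥ V_ov = 1.81 V, confirming saturation.

I_D = 3.47 mA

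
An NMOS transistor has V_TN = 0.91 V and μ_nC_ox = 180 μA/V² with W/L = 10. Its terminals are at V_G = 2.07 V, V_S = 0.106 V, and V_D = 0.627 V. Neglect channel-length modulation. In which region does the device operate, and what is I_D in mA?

V_GS = V_G − V_S = 2.07 − 0.106 = 1.96 V; V_DS = V_D − V_S = 0.627 − 0.106 = 0.521 V.
k_n = μ_nC_ox · (W/L) = 1.8 mA/V².
V_ov = V_GS − V_TN = 1.96 − 0.91 = 1.05 V.
Since V_DS = 0.521 V < V_ov = 1.05 V, the device is in the triode region.
I_D = k_n [V_ov · V_DS − ½ V_DS²] = 1.8 × [1.05 × 0.521 − 0.5 × 0.521²] = 0.744 mA.

Triode; I_D = 0.744 mA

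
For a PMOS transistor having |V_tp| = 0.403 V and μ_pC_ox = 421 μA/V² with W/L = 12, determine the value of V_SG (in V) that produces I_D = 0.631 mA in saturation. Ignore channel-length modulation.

V_SG = 0.903 V

k_p = μ_pC_ox · (W/L) = 5.052 mA/V².
In saturation I_D = ½ k_p (V_SG − |V_tp|)², so V_SG − |V_tp| = √(2 I_D / k_p) = √(2 × 0.631 / 5.052) = 0.5 V.
V_SG = 0.403 + 0.5 = 0.903 V.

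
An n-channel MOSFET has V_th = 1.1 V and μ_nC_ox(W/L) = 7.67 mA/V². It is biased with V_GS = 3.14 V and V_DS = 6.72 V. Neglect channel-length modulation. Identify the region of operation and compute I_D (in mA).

V_ov = V_GS − V_th = 3.14 − 1.1 = 2.04 V.
Since V_DS = 6.72 V ≥ V_ov = 2.04 V, the device is in saturation.
I_D = ½ k_n V_ov² = 0.5 × 7.67 × 2.04² = 16 mA.

Saturation; I_D = 16.0 mA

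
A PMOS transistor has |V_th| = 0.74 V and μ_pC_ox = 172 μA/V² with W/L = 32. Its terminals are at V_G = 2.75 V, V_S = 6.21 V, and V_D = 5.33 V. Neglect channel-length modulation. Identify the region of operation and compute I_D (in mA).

Triode; I_D = 11.0 mA

V_SG = V_S − V_G = 6.21 − 2.75 = 3.46 V; V_SD = V_S − V_D = 6.21 − 5.33 = 0.88 V.
k_p = μ_pC_ox · (W/L) = 5.504 mA/V².
V_ov = V_SG − |V_th| = 3.46 − 0.74 = 2.72 V.
Since V_SD = 0.88 V < V_ov = 2.72 V, the device is in the triode region.
I_D = k_p [V_ov · V_SD − ½ V_SD²] = 5.504 × [2.72 × 0.88 − 0.5 × 0.88²] = 11 mA.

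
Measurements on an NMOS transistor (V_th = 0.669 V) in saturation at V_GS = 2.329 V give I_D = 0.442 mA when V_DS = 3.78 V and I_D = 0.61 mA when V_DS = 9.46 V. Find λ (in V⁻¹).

With V_GS fixed, I_D ∝ (1 + λ V_DS) in saturation, so I_D2/I_D1 = (1 + λ V_DS2)/(1 + λ V_DS1).
0.61/0.442 = 1.38 = (1 + 9.46 λ)/(1 + 3.78 λ).
Solving: λ (I_D1 V_DS2 − I_D2 V_DS1) = I_D2 − I_D1, so λ = (0.61 − 0.442) / (0.442 × 9.46 − 0.61 × 3.78) = 0.168 / 1.88 = 0.0896 V⁻¹.

λ = 0.0896 V⁻¹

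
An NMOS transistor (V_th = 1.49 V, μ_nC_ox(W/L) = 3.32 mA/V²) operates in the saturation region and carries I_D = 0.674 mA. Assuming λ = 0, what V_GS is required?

V_GS = 2.13 V

In saturation I_D = ½ k_n (V_GS − V_th)², so V_GS − V_th = √(2 I_D / k_n) = √(2 × 0.674 / 3.32) = 0.637 V.
V_GS = 1.49 + 0.637 = 2.13 V.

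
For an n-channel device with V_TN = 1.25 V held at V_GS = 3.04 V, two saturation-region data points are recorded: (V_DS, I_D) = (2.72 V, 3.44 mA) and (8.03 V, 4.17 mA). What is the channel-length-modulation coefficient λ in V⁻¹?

With V_GS fixed, I_D ∝ (1 + λ V_DS) in saturation, so I_D2/I_D1 = (1 + λ V_DS2)/(1 + λ V_DS1).
4.17/3.44 = 1.212 = (1 + 8.03 λ)/(1 + 2.72 λ).
Solving: λ (I_D1 V_DS2 − I_D2 V_DS1) = I_D2 − I_D1, so λ = (4.17 − 3.44) / (3.44 × 8.03 − 4.17 × 2.72) = 0.73 / 16.3 = 0.0448 V⁻¹.

λ = 0.0448 V⁻¹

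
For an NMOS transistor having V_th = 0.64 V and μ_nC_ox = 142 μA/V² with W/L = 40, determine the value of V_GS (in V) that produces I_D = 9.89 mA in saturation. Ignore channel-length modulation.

V_GS = 2.51 V

k_n = μ_nC_ox · (W/L) = 5.68 mA/V².
In saturation I_D = ½ k_n (V_GS − V_th)², so V_GS − V_th = √(2 I_D / k_n) = √(2 × 9.89 / 5.68) = 1.87 V.
V_GS = 0.64 + 1.87 = 2.51 V.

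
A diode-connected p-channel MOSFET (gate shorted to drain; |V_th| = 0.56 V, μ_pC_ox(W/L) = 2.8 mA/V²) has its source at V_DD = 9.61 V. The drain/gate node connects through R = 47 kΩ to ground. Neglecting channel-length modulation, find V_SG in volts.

V_SG = 0.923 V

With gate tied to drain, V_SG = V_SD ≥ V_SG − |V_th|, so the device is in saturation.
KCL at the drain: ½ k_p (V_SG − |V_th|)² = (V_DD − V_SG)/R.
Let x = V_SG − 0.56. Then 65.8 x² + x − 9.05 = 0, giving x = 0.363 V (positive root), so V_SG = 0.923 V.
I_D = (V_DD − V_SG)/R = (9.61 − 0.923) / 47 = 0.185 mA.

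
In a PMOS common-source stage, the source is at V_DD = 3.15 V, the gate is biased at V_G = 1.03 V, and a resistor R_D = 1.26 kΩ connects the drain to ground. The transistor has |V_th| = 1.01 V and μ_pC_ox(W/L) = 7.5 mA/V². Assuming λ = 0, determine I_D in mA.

V_SG = V_DD − V_G = 3.15 − 1.03 = 2.12 V, so V_ov = 2.12 − 1.01 = 1.11 V.
Assume saturation: I_D = ½ k_p V_ov² = 0.5 × 7.5 × 1.11² = 4.62 mA, giving V_SD = V_DD − I_D R_D = 3.15 − 4.62 × 1.26 = -2.67 V.
But -2.67 V < V_ov = 1.11 V, so the device is actually in triode.
In triode I_D = k_p[V_ov V_SD − ½ V_SD²] and I_D = (V_DD − V_SD)/R_D. Equating: 4.72 V_SD² − 11.49 V_SD + 3.15 = 0, giving V_SD = 0.315 V (the root below V_ov).
I_D = (3.15 − 0.315) / 1.26 = 2.25 mA.

I_D = 2.25 mA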